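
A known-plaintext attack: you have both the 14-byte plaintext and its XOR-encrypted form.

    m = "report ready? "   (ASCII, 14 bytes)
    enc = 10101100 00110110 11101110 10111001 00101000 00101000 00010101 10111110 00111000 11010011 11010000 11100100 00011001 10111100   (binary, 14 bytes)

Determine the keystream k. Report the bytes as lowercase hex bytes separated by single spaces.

de 53 9e d6 5a 5c 35 cc 5d b2 b4 9d 26 9c

Since enc = m ⊕ k, XORing both sides with m gives k = m ⊕ enc.
72 xor ac = de
65 xor 36 = 53
70 xor ee = 9e
6f xor b9 = d6
72 xor 28 = 5a
74 xor 28 = 5c
20 xor 15 = 35
72 xor be = cc
65 xor 38 = 5d
61 xor d3 = b2
64 xor d0 = b4
79 xor e4 = 9d
3f xor 19 = 26
20 xor bc = 9c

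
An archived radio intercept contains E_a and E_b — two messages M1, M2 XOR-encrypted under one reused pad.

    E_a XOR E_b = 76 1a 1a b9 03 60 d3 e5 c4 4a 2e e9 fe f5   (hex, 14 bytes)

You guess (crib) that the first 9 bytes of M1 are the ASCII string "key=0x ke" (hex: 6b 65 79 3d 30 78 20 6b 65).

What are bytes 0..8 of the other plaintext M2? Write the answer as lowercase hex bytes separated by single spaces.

1d 7f 63 84 33 18 f3 8e a1

Since E_a ⊕ E_b = M1 ⊕ M2, XORing with the guessed M1 bytes yields the corresponding M2 bytes: M2 = (E_a ⊕ E_b) ⊕ M1.
76 xor 6b = 1d
1a xor 65 = 7f
1a xor 79 = 63
b9 xor 3d = 84
03 xor 30 = 33
60 xor 78 = 18
d3 xor 20 = f3
e5 xor 6b = 8e
c4 xor 65 = a1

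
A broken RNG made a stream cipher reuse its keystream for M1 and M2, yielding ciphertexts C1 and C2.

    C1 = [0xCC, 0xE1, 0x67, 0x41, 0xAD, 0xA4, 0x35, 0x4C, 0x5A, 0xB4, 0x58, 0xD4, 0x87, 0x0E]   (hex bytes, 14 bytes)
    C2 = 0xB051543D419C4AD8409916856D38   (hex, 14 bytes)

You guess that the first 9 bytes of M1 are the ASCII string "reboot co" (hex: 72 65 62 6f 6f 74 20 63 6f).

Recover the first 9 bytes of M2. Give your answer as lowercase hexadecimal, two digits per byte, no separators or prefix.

First, C1 ⊕ C2 = (M1 ⊕ K) ⊕ (M2 ⊕ K) = M1 ⊕ M2, so the key drops out. Then M2 = (M1 ⊕ M2) ⊕ M1 over the first 9 bytes.
byte 0: (cc XOR b0) XOR 72 = 7c XOR 72 = 0e
byte 1: (e1 XOR 51) XOR 65 = b0 XOR 65 = d5
byte 2: (67 XOR 54) XOR 62 = 33 XOR 62 = 51
byte 3: (41 XOR 3d) XOR 6f = 7c XOR 6f = 13
byte 4: (ad XOR 41) XOR 6f = ec XOR 6f = 83
byte 5: (a4 XOR 9c) XOR 74 = 38 XOR 74 = 4c
byte 6: (35 XOR 4a) XOR 20 = 7f XOR 20 = 5f
byte 7: (4c XOR d8) XOR 63 = 94 XOR 63 = f7
byte 8: (5a XOR 40) XOR 6f = 1a XOR 6f = 75

0ed55113834c5ff775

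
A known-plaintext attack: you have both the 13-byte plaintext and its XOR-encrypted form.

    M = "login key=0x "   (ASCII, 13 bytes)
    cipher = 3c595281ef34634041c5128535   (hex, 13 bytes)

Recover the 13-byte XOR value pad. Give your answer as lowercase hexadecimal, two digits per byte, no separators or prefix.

Since cipher = M ⊕ pad, XORing both sides with M gives pad = M ⊕ cipher.
6c XOR 3c = 50
6f XOR 59 = 36
67 XOR 52 = 35
69 XOR 81 = e8
6e XOR ef = 81
20 XOR 34 = 14
6b XOR 63 = 08
65 XOR 40 = 25
79 XOR 41 = 38
3d XOR c5 = f8
30 XOR 12 = 22
78 XOR 85 = fd
20 XOR 35 = 15

503635e88114082538f822fd15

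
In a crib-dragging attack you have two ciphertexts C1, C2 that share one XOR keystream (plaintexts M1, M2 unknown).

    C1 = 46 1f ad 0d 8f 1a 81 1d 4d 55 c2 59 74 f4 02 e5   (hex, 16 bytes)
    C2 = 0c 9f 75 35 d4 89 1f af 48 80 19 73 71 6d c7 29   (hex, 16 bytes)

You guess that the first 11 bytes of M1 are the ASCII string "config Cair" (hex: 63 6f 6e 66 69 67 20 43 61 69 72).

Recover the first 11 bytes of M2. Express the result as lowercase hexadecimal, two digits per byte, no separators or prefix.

29efb65e32f4bef164bca9

First, C1 ⊕ C2 = (M1 ⊕ K) ⊕ (M2 ⊕ K) = M1 ⊕ M2, so the key drops out. Then M2 = (M1 ⊕ M2) ⊕ M1 over the first 11 bytes.
byte 0: (46 XOR 0c) XOR 63 = 4a XOR 63 = 29
byte 1: (1f XOR 9f) XOR 6f = 80 XOR 6f = ef
byte 2: (ad XOR 75) XOR 6e = d8 XOR 6e = b6
byte 3: (0d XOR 35) XOR 66 = 38 XOR 66 = 5e
byte 4: (8f XOR d4) XOR 69 = 5b XOR 69 = 32
byte 5: (1a XOR 89) XOR 67 = 93 XOR 67 = f4
byte 6: (81 XOR 1f) XOR 20 = 9e XOR 20 = be
byte 7: (1d XOR af) XOR 43 = b2 XOR 43 = f1
byte 8: (4d XOR 48) XOR 61 = 05 XOR 61 = 64
byte 9: (55 XOR 80) XOR 69 = d5 XOR 69 = bc
byte 10: (c2 XOR 19) XOR 72 = db XOR 72 = a9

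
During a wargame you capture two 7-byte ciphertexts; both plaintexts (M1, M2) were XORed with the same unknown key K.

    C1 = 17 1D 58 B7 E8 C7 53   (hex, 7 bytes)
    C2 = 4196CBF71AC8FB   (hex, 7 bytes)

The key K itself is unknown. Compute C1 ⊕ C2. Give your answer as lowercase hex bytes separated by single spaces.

C1 ⊕ C2 = (M1 ⊕ K) ⊕ (M2 ⊕ K) = M1 ⊕ M2 — the shared key cancels under XOR.
byte 0:  23 ^  65 =  86
byte 1:  29 ^ 150 = 139
byte 2:  88 ^ 203 = 147
byte 3: 183 ^ 247 =  64
byte 4: 232 ^  26 = 242
byte 5: 199 ^ 200 =  15
byte 6:  83 ^ 251 = 168

56 8b 93 40 f2 0f a8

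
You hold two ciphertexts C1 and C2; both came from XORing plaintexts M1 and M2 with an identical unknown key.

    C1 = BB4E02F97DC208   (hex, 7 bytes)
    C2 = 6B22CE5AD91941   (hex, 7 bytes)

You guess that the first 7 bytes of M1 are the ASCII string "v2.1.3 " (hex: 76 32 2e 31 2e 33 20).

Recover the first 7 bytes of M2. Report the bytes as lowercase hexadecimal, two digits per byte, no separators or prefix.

First, C1 ⊕ C2 = (M1 ⊕ K) ⊕ (M2 ⊕ K) = M1 ⊕ M2, so the key drops out. Then M2 = (M1 ⊕ M2) ⊕ M1 over the first 7 bytes.
byte 0: (bb xor 6b) xor 76 = d0 xor 76 = a6
byte 1: (4e xor 22) xor 32 = 6c xor 32 = 5e
byte 2: (02 xor ce) xor 2e = cc xor 2e = e2
byte 3: (f9 xor 5a) xor 31 = a3 xor 31 = 92
byte 4: (7d xor d9) xor 2e = a4 xor 2e = 8a
byte 5: (c2 xor 19) xor 33 = db xor 33 = e8
byte 6: (08 xor 41) xor 20 = 49 xor 20 = 69

a65ee2928ae869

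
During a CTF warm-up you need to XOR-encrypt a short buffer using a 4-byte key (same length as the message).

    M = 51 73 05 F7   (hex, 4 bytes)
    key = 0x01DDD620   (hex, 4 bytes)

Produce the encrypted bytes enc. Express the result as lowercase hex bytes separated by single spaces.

51 XOR 01 = 50
73 XOR dd = ae
05 XOR d6 = d3
f7 XOR 20 = d7

50 ae d3 d7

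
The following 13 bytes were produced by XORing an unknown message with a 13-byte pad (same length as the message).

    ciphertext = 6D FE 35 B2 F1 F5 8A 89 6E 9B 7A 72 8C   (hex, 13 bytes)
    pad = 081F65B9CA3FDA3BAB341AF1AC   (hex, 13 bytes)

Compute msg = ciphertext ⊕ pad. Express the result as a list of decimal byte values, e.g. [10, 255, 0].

XOR is its own inverse, so applying the key byte-wise gives the result directly.
byte 0: 109 xor   8 = 101
byte 1: 254 xor  31 = 225
byte 2:  53 xor 101 =  80
byte 3: 178 xor 185 =  11
byte 4: 241 xor 202 =  59
byte 5: 245 xor  63 = 202
byte 6: 138 xor 218 =  80
byte 7: 137 xor  59 = 178
byte 8: 110 xor 171 = 197
byte 9: 155 xor  52 = 175
byte 10: 122 xor  26 =  96
byte 11: 114 xor 241 = 131
byte 12: 140 xor 172 =  32

[101, 225, 80, 11, 59, 202, 80, 178, 197, 175, 96, 131, 32]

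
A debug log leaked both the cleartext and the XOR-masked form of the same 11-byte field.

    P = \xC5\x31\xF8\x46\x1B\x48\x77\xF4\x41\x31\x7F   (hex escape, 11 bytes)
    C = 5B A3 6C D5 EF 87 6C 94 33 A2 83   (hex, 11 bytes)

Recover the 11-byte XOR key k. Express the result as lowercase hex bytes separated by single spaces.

Since C = P ⊕ k, XORing both sides with P gives k = P ⊕ C.
c5 XOR 5b = 9e
31 XOR a3 = 92
f8 XOR 6c = 94
46 XOR d5 = 93
1b XOR ef = f4
48 XOR 87 = cf
77 XOR 6c = 1b
f4 XOR 94 = 60
41 XOR 33 = 72
31 XOR a2 = 93
7f XOR 83 = fc

9e 92 94 93 f4 cf 1b 60 72 93 fc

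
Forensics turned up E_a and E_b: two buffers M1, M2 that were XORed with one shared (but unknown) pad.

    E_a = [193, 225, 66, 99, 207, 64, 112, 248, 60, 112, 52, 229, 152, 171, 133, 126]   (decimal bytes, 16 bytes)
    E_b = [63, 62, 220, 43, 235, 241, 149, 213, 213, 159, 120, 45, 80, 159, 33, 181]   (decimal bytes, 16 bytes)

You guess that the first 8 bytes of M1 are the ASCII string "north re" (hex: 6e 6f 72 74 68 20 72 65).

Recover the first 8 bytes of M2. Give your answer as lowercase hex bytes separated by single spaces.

First, E_a ⊕ E_b = (M1 ⊕ K) ⊕ (M2 ⊕ K) = M1 ⊕ M2, so the key drops out. Then M2 = (M1 ⊕ M2) ⊕ M1 over the first 8 bytes.
byte 0: (c1 xor 3f) xor 6e = fe xor 6e = 90
byte 1: (e1 xor 3e) xor 6f = df xor 6f = b0
byte 2: (42 xor dc) xor 72 = 9e xor 72 = ec
byte 3: (63 xor 2b) xor 74 = 48 xor 74 = 3c
byte 4: (cf xor eb) xor 68 = 24 xor 68 = 4c
byte 5: (40 xor f1) xor 20 = b1 xor 20 = 91
byte 6: (70 xor 95) xor 72 = e5 xor 72 = 97
byte 7: (f8 xor d5) xor 65 = 2d xor 65 = 48

90 b0 ec 3c 4c 91 97 48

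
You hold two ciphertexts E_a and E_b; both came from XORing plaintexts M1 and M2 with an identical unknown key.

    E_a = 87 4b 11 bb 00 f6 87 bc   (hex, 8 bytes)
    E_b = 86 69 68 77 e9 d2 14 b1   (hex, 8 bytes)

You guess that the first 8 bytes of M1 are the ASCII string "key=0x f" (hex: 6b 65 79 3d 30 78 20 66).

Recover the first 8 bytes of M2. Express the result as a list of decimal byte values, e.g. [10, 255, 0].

First, E_a ⊕ E_b = (M1 ⊕ K) ⊕ (M2 ⊕ K) = M1 ⊕ M2, so the key drops out. Then M2 = (M1 ⊕ M2) ⊕ M1 over the first 8 bytes.
byte 0: (87 ⊕ 86) ⊕ 6b = 01 ⊕ 6b = 6a
byte 1: (4b ⊕ 69) ⊕ 65 = 22 ⊕ 65 = 47
byte 2: (11 ⊕ 68) ⊕ 79 = 79 ⊕ 79 = 00
byte 3: (bb ⊕ 77) ⊕ 3d = cc ⊕ 3d = f1
byte 4: (00 ⊕ e9) ⊕ 30 = e9 ⊕ 30 = d9
byte 5: (f6 ⊕ d2) ⊕ 78 = 24 ⊕ 78 = 5c
byte 6: (87 ⊕ 14) ⊕ 20 = 93 ⊕ 20 = b3
byte 7: (bc ⊕ b1) ⊕ 66 = 0d ⊕ 66 = 6b

[106, 71, 0, 241, 217, 92, 179, 107]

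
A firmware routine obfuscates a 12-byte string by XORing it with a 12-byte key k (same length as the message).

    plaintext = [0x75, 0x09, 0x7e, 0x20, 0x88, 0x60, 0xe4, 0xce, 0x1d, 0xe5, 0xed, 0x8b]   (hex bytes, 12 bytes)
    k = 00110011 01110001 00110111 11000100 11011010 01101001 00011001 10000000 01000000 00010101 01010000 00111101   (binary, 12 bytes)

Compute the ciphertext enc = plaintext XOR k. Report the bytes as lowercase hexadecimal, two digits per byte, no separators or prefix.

XOR is its own inverse, so applying the key byte-wise gives the result directly.
01110101 ⊕ 00110011 = 01000110
00001001 ⊕ 01110001 = 01111000
01111110 ⊕ 00110111 = 01001001
00100000 ⊕ 11000100 = 11100100
10001000 ⊕ 11011010 = 01010010
01100000 ⊕ 01101001 = 00001001
11100100 ⊕ 00011001 = 11111101
11001110 ⊕ 10000000 = 01001110
00011101 ⊕ 01000000 = 01011101
11100101 ⊕ 00010101 = 11110000
11101101 ⊕ 01010000 = 10111101
10001011 ⊕ 00111101 = 10110110

467849e45209fd4e5df0bdb6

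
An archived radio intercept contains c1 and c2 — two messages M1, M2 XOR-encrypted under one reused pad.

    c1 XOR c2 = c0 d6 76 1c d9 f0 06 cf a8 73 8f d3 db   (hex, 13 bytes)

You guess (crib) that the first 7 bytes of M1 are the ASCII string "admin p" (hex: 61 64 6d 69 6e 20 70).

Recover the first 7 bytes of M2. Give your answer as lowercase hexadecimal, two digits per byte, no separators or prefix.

Since c1 ⊕ c2 = M1 ⊕ M2, XORing with the guessed M1 bytes yields the corresponding M2 bytes: M2 = (c1 ⊕ c2) ⊕ M1.
c0 ^ 61 = a1
d6 ^ 64 = b2
76 ^ 6d = 1b
1c ^ 69 = 75
d9 ^ 6e = b7
f0 ^ 20 = d0
06 ^ 70 = 76

a1b21b75b7d076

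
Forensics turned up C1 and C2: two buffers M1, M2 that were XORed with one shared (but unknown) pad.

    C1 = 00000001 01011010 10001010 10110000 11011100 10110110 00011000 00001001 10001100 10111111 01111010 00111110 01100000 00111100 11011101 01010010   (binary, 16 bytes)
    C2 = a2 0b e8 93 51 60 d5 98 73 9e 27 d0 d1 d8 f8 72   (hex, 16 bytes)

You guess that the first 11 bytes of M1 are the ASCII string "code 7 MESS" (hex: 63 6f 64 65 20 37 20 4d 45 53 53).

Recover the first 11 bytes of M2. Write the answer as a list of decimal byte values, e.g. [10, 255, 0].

First, C1 ⊕ C2 = (M1 ⊕ K) ⊕ (M2 ⊕ K) = M1 ⊕ M2, so the key drops out. Then M2 = (M1 ⊕ M2) ⊕ M1 over the first 11 bytes.
byte 0: (01 XOR a2) XOR 63 = a3 XOR 63 = c0
byte 1: (5a XOR 0b) XOR 6f = 51 XOR 6f = 3e
byte 2: (8a XOR e8) XOR 64 = 62 XOR 64 = 06
byte 3: (b0 XOR 93) XOR 65 = 23 XOR 65 = 46
byte 4: (dc XOR 51) XOR 20 = 8d XOR 20 = ad
byte 5: (b6 XOR 60) XOR 37 = d6 XOR 37 = e1
byte 6: (18 XOR d5) XOR 20 = cd XOR 20 = ed
byte 7: (09 XOR 98) XOR 4d = 91 XOR 4d = dc
byte 8: (8c XOR 73) XOR 45 = ff XOR 45 = ba
byte 9: (bf XOR 9e) XOR 53 = 21 XOR 53 = 72
byte 10: (7a XOR 27) XOR 53 = 5d XOR 53 = 0e

[192, 62, 6, 70, 173, 225, 237, 220, 186, 114, 14]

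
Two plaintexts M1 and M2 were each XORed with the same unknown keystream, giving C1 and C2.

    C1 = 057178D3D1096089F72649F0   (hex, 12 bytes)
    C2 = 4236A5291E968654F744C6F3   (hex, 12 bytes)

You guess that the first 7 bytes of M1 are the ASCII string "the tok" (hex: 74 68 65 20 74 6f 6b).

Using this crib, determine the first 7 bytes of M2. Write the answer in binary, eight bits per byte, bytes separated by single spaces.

00110011 00101111 10111000 11011010 10111011 11110000 10001101

First, C1 ⊕ C2 = (M1 ⊕ K) ⊕ (M2 ⊕ K) = M1 ⊕ M2, so the key drops out. Then M2 = (M1 ⊕ M2) ⊕ M1 over the first 7 bytes.
byte 0: (05 ⊕ 42) ⊕ 74 = 47 ⊕ 74 = 33
byte 1: (71 ⊕ 36) ⊕ 68 = 47 ⊕ 68 = 2f
byte 2: (78 ⊕ a5) ⊕ 65 = dd ⊕ 65 = b8
byte 3: (d3 ⊕ 29) ⊕ 20 = fa ⊕ 20 = da
byte 4: (d1 ⊕ 1e) ⊕ 74 = cf ⊕ 74 = bb
byte 5: (09 ⊕ 96) ⊕ 6f = 9f ⊕ 6f = f0
byte 6: (60 ⊕ 86) ⊕ 6b = e6 ⊕ 6b = 8d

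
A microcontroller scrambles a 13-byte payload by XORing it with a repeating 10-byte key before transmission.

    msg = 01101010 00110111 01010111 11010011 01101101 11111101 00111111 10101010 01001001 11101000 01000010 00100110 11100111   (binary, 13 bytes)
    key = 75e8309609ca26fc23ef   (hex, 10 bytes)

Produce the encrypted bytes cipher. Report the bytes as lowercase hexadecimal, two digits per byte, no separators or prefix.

The 10-byte key repeats, so the effective keystream is 75 e8 30 96 09 ca 26 fc 23 ef 75 e8 30.
byte 0: 6a ^ 75 = 1f
byte 1: 37 ^ e8 = df
byte 2: 57 ^ 30 = 67
byte 3: d3 ^ 96 = 45
byte 4: 6d ^ 09 = 64
byte 5: fd ^ ca = 37
byte 6: 3f ^ 26 = 19
byte 7: aa ^ fc = 56
byte 8: 49 ^ 23 = 6a
byte 9: e8 ^ ef = 07
byte 10: 42 ^ 75 = 37
byte 11: 26 ^ e8 = ce
byte 12: e7 ^ 30 = d7

1fdf6745643719566a0737ced7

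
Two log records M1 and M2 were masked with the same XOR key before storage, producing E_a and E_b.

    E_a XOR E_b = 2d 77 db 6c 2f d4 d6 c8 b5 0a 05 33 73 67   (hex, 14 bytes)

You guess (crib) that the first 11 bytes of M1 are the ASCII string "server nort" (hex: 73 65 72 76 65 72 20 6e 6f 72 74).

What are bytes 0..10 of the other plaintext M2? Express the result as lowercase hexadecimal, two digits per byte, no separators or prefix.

Since E_a ⊕ E_b = M1 ⊕ M2, XORing with the guessed M1 bytes yields the corresponding M2 bytes: M2 = (E_a ⊕ E_b) ⊕ M1.
2d ^ 73 = 5e
77 ^ 65 = 12
db ^ 72 = a9
6c ^ 76 = 1a
2f ^ 65 = 4a
d4 ^ 72 = a6
d6 ^ 20 = f6
c8 ^ 6e = a6
b5 ^ 6f = da
0a ^ 72 = 78
05 ^ 74 = 71

5e12a91a4aa6f6a6da7871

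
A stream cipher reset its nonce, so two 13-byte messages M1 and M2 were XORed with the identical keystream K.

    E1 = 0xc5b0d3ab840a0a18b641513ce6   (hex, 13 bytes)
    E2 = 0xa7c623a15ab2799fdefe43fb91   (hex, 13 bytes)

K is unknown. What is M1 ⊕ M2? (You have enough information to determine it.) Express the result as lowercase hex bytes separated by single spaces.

62 76 f0 0a de b8 73 87 68 bf 12 c7 77

E1 ⊕ E2 = (M1 ⊕ K) ⊕ (M2 ⊕ K) = M1 ⊕ M2 — the shared key cancels under XOR.
c5 XOR a7 = 62
b0 XOR c6 = 76
d3 XOR 23 = f0
ab XOR a1 = 0a
84 XOR 5a = de
0a XOR b2 = b8
0a XOR 79 = 73
18 XOR 9f = 87
b6 XOR de = 68
41 XOR fe = bf
51 XOR 43 = 12
3c XOR fb = c7
e6 XOR 91 = 77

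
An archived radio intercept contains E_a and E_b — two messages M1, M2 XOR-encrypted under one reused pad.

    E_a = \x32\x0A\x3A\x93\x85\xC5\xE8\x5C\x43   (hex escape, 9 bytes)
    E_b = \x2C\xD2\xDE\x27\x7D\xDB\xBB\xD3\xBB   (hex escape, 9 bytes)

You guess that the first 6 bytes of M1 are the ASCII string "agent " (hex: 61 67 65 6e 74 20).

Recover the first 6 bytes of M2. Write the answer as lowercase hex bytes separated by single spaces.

7f bf 81 da 8c 3e

First, E_a ⊕ E_b = (M1 ⊕ K) ⊕ (M2 ⊕ K) = M1 ⊕ M2, so the key drops out. Then M2 = (M1 ⊕ M2) ⊕ M1 over the first 6 bytes.
byte 0: (32 XOR 2c) XOR 61 = 1e XOR 61 = 7f
byte 1: (0a XOR d2) XOR 67 = d8 XOR 67 = bf
byte 2: (3a XOR de) XOR 65 = e4 XOR 65 = 81
byte 3: (93 XOR 27) XOR 6e = b4 XOR 6e = da
byte 4: (85 XOR 7d) XOR 74 = f8 XOR 74 = 8c
byte 5: (c5 XOR db) XOR 20 = 1e XOR 20 = 3e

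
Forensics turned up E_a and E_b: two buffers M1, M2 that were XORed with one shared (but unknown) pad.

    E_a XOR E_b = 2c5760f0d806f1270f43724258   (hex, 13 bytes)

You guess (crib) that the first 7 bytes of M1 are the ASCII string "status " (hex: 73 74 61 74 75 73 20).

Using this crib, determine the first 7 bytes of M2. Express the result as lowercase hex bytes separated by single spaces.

5f 23 01 84 ad 75 d1

Since E_a ⊕ E_b = M1 ⊕ M2, XORing with the guessed M1 bytes yields the corresponding M2 bytes: M2 = (E_a ⊕ E_b) ⊕ M1.
byte 0: 2c XOR 73 = 5f
byte 1: 57 XOR 74 = 23
byte 2: 60 XOR 61 = 01
byte 3: f0 XOR 74 = 84
byte 4: d8 XOR 75 = ad
byte 5: 06 XOR 73 = 75
byte 6: f1 XOR 20 = d1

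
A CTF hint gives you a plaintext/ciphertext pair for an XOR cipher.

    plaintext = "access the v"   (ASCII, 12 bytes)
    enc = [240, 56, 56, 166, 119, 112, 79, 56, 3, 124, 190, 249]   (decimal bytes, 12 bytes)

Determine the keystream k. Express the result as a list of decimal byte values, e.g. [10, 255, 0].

[145, 91, 91, 195, 4, 3, 111, 76, 107, 25, 158, 143]

Since enc = plaintext ⊕ k, XORing both sides with plaintext gives k = plaintext ⊕ enc.
byte 0: 61 XOR f0 = 91
byte 1: 63 XOR 38 = 5b
byte 2: 63 XOR 38 = 5b
byte 3: 65 XOR a6 = c3
byte 4: 73 XOR 77 = 04
byte 5: 73 XOR 70 = 03
byte 6: 20 XOR 4f = 6f
byte 7: 74 XOR 38 = 4c
byte 8: 68 XOR 03 = 6b
byte 9: 65 XOR 7c = 19
byte 10: 20 XOR be = 9e
byte 11: 76 XOR f9 = 8f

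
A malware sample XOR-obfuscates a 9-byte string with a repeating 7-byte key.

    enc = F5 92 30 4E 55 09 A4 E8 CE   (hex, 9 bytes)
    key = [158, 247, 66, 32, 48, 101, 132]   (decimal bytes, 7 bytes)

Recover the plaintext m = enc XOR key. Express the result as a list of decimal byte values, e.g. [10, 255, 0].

The 7-byte key repeats, so the effective keystream is 9e f7 42 20 30 65 84 9e f7.
byte 0: f5 xor 9e = 6b
byte 1: 92 xor f7 = 65
byte 2: 30 xor 42 = 72
byte 3: 4e xor 20 = 6e
byte 4: 55 xor 30 = 65
byte 5: 09 xor 65 = 6c
byte 6: a4 xor 84 = 20
byte 7: e8 xor 9e = 76
byte 8: ce xor f7 = 39

[107, 101, 114, 110, 101, 108, 32, 118, 57]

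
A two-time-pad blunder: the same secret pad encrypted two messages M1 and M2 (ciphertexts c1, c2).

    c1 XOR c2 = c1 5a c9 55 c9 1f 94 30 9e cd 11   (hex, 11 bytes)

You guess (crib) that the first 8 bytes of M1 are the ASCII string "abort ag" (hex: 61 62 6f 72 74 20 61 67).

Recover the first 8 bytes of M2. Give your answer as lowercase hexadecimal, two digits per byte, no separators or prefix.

Since c1 ⊕ c2 = M1 ⊕ M2, XORing with the guessed M1 bytes yields the corresponding M2 bytes: M2 = (c1 ⊕ c2) ⊕ M1.
c1 xor 61 = a0
5a xor 62 = 38
c9 xor 6f = a6
55 xor 72 = 27
c9 xor 74 = bd
1f xor 20 = 3f
94 xor 61 = f5
30 xor 67 = 57

a038a627bd3ff557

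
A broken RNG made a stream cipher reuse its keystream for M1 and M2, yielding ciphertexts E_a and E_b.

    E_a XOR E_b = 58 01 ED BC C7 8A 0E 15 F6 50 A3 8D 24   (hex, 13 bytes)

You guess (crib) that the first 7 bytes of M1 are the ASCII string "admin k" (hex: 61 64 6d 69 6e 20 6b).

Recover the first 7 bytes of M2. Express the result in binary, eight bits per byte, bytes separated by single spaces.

Since E_a ⊕ E_b = M1 ⊕ M2, XORing with the guessed M1 bytes yields the corresponding M2 bytes: M2 = (E_a ⊕ E_b) ⊕ M1.
58 XOR 61 = 39
01 XOR 64 = 65
ed XOR 6d = 80
bc XOR 69 = d5
c7 XOR 6e = a9
8a XOR 20 = aa
0e XOR 6b = 65

00111001 01100101 10000000 11010101 10101001 10101010 01100101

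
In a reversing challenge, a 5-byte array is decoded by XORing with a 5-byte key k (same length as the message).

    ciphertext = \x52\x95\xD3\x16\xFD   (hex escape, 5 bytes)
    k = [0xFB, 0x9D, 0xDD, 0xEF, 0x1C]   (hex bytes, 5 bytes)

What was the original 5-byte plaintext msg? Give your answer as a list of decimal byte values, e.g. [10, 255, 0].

52 ^ fb = a9
95 ^ 9d = 08
d3 ^ dd = 0e
16 ^ ef = f9
fd ^ 1c = e1

[169, 8, 14, 249, 225]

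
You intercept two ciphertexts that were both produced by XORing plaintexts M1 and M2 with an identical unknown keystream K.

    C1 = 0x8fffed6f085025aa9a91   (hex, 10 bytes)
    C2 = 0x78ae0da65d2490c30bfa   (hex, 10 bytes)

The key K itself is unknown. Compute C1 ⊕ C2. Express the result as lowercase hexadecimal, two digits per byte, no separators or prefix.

f751e0c95574b569916b

C1 ⊕ C2 = (M1 ⊕ K) ⊕ (M2 ⊕ K) = M1 ⊕ M2 — the shared key cancels under XOR.
10001111 xor 01111000 = 11110111
11111111 xor 10101110 = 01010001
11101101 xor 00001101 = 11100000
01101111 xor 10100110 = 11001001
00001000 xor 01011101 = 01010101
01010000 xor 00100100 = 01110100
00100101 xor 10010000 = 10110101
10101010 xor 11000011 = 01101001
10011010 xor 00001011 = 10010001
10010001 xor 11111010 = 01101011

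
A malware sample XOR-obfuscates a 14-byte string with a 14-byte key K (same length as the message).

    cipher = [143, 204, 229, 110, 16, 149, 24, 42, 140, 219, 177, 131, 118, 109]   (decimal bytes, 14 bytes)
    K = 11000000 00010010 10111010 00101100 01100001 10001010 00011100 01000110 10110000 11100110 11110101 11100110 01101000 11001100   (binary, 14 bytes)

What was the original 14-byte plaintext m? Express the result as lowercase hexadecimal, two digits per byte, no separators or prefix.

byte 0: 8f xor c0 = 4f
byte 1: cc xor 12 = de
byte 2: e5 xor ba = 5f
byte 3: 6e xor 2c = 42
byte 4: 10 xor 61 = 71
byte 5: 95 xor 8a = 1f
byte 6: 18 xor 1c = 04
byte 7: 2a xor 46 = 6c
byte 8: 8c xor b0 = 3c
byte 9: db xor e6 = 3d
byte 10: b1 xor f5 = 44
byte 11: 83 xor e6 = 65
byte 12: 76 xor 68 = 1e
byte 13: 6d xor cc = a1

4fde5f42711f046c3c3d44651ea1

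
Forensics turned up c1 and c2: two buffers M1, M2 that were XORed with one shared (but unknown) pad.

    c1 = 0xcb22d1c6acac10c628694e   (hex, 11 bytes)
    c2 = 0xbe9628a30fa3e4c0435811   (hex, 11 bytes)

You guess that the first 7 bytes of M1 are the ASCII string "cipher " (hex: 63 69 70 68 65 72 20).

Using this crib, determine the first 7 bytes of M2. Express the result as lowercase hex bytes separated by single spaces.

16 dd 89 0d c6 7d d4

First, c1 ⊕ c2 = (M1 ⊕ K) ⊕ (M2 ⊕ K) = M1 ⊕ M2, so the key drops out. Then M2 = (M1 ⊕ M2) ⊕ M1 over the first 7 bytes.
byte 0: (cb ⊕ be) ⊕ 63 = 75 ⊕ 63 = 16
byte 1: (22 ⊕ 96) ⊕ 69 = b4 ⊕ 69 = dd
byte 2: (d1 ⊕ 28) ⊕ 70 = f9 ⊕ 70 = 89
byte 3: (c6 ⊕ a3) ⊕ 68 = 65 ⊕ 68 = 0d
byte 4: (ac ⊕ 0f) ⊕ 65 = a3 ⊕ 65 = c6
byte 5: (ac ⊕ a3) ⊕ 72 = 0f ⊕ 72 = 7d
byte 6: (10 ⊕ e4) ⊕ 20 = f4 ⊕ 20 = d4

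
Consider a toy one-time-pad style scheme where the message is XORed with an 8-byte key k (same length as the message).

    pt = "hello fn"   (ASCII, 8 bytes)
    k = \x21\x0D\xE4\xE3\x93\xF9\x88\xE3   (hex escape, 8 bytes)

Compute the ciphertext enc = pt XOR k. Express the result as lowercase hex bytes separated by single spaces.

XOR is its own inverse, so applying the key byte-wise gives the result directly.
01101000 ⊕ 00100001 = 01001001
01100101 ⊕ 00001101 = 01101000
01101100 ⊕ 11100100 = 10001000
01101100 ⊕ 11100011 = 10001111
01101111 ⊕ 10010011 = 11111100
00100000 ⊕ 11111001 = 11011001
01100110 ⊕ 10001000 = 11101110
01101110 ⊕ 11100011 = 10001101

49 68 88 8f fc d9 ee 8d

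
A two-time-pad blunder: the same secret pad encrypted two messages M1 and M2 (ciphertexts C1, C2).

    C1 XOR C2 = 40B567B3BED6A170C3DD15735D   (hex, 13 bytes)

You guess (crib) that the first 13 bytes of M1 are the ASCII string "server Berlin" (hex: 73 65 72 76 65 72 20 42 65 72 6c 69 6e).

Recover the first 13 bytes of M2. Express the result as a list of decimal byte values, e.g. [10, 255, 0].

Since C1 ⊕ C2 = M1 ⊕ M2, XORing with the guessed M1 bytes yields the corresponding M2 bytes: M2 = (C1 ⊕ C2) ⊕ M1.
byte 0: 40 ⊕ 73 = 33
byte 1: b5 ⊕ 65 = d0
byte 2: 67 ⊕ 72 = 15
byte 3: b3 ⊕ 76 = c5
byte 4: be ⊕ 65 = db
byte 5: d6 ⊕ 72 = a4
byte 6: a1 ⊕ 20 = 81
byte 7: 70 ⊕ 42 = 32
byte 8: c3 ⊕ 65 = a6
byte 9: dd ⊕ 72 = af
byte 10: 15 ⊕ 6c = 79
byte 11: 73 ⊕ 69 = 1a
byte 12: 5d ⊕ 6e = 33

[51, 208, 21, 197, 219, 164, 129, 50, 166, 175, 121, 26, 51]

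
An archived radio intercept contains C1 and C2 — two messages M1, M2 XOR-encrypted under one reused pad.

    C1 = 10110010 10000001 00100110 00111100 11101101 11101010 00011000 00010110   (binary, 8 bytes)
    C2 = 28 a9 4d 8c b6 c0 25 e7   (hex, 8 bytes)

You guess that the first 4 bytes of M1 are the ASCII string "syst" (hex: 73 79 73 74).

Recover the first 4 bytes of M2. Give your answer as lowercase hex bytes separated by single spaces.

e9 51 18 c4

First, C1 ⊕ C2 = (M1 ⊕ K) ⊕ (M2 ⊕ K) = M1 ⊕ M2, so the key drops out. Then M2 = (M1 ⊕ M2) ⊕ M1 over the first 4 bytes.
byte 0: (b2 ⊕ 28) ⊕ 73 = 9a ⊕ 73 = e9
byte 1: (81 ⊕ a9) ⊕ 79 = 28 ⊕ 79 = 51
byte 2: (26 ⊕ 4d) ⊕ 73 = 6b ⊕ 73 = 18
byte 3: (3c ⊕ 8c) ⊕ 74 = b0 ⊕ 74 = c4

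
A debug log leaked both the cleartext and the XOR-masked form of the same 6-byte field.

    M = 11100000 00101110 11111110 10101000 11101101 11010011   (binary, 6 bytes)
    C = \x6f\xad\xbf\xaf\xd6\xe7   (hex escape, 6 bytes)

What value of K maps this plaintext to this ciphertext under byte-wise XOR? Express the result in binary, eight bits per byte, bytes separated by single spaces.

10001111 10000011 01000001 00000111 00111011 00110100

Since C = M ⊕ K, XORing both sides with M gives K = M ⊕ C.
11100000 ^ 01101111 = 10001111
00101110 ^ 10101101 = 10000011
11111110 ^ 10111111 = 01000001
10101000 ^ 10101111 = 00000111
11101101 ^ 11010110 = 00111011
11010011 ^ 11100111 = 00110100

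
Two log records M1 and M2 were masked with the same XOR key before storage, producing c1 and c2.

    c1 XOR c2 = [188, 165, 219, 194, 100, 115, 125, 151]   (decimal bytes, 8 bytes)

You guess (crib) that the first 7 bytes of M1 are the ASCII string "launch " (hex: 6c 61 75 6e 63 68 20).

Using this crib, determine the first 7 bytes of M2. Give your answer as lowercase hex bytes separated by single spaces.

d0 c4 ae ac 07 1b 5d

Since c1 ⊕ c2 = M1 ⊕ M2, XORing with the guessed M1 bytes yields the corresponding M2 bytes: M2 = (c1 ⊕ c2) ⊕ M1.
byte 0: bc XOR 6c = d0
byte 1: a5 XOR 61 = c4
byte 2: db XOR 75 = ae
byte 3: c2 XOR 6e = ac
byte 4: 64 XOR 63 = 07
byte 5: 73 XOR 68 = 1b
byte 6: 7d XOR 20 = 5d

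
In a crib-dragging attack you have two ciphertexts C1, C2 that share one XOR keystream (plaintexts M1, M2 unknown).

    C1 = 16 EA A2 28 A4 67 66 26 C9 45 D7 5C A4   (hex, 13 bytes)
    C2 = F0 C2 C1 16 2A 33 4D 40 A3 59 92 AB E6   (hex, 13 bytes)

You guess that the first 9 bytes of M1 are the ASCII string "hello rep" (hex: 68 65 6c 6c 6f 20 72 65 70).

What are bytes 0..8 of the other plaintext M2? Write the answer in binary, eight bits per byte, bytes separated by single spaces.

First, C1 ⊕ C2 = (M1 ⊕ K) ⊕ (M2 ⊕ K) = M1 ⊕ M2, so the key drops out. Then M2 = (M1 ⊕ M2) ⊕ M1 over the first 9 bytes.
byte 0: (16 XOR f0) XOR 68 = e6 XOR 68 = 8e
byte 1: (ea XOR c2) XOR 65 = 28 XOR 65 = 4d
byte 2: (a2 XOR c1) XOR 6c = 63 XOR 6c = 0f
byte 3: (28 XOR 16) XOR 6c = 3e XOR 6c = 52
byte 4: (a4 XOR 2a) XOR 6f = 8e XOR 6f = e1
byte 5: (67 XOR 33) XOR 20 = 54 XOR 20 = 74
byte 6: (66 XOR 4d) XOR 72 = 2b XOR 72 = 59
byte 7: (26 XOR 40) XOR 65 = 66 XOR 65 = 03
byte 8: (c9 XOR a3) XOR 70 = 6a XOR 70 = 1a

10001110 01001101 00001111 01010010 11100001 01110100 01011001 00000011 00011010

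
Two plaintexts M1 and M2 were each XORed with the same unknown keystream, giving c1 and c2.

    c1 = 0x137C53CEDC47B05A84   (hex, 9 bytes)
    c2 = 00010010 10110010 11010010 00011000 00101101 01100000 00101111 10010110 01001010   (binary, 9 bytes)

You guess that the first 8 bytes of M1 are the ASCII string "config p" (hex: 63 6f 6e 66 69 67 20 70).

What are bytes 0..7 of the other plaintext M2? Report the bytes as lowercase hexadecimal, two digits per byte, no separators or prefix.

62a1efb09840bfbc

First, c1 ⊕ c2 = (M1 ⊕ K) ⊕ (M2 ⊕ K) = M1 ⊕ M2, so the key drops out. Then M2 = (M1 ⊕ M2) ⊕ M1 over the first 8 bytes.
byte 0: (13 ^ 12) ^ 63 = 01 ^ 63 = 62
byte 1: (7c ^ b2) ^ 6f = ce ^ 6f = a1
byte 2: (53 ^ d2) ^ 6e = 81 ^ 6e = ef
byte 3: (ce ^ 18) ^ 66 = d6 ^ 66 = b0
byte 4: (dc ^ 2d) ^ 69 = f1 ^ 69 = 98
byte 5: (47 ^ 60) ^ 67 = 27 ^ 67 = 40
byte 6: (b0 ^ 2f) ^ 20 = 9f ^ 20 = bf
byte 7: (5a ^ 96) ^ 70 = cc ^ 70 = bc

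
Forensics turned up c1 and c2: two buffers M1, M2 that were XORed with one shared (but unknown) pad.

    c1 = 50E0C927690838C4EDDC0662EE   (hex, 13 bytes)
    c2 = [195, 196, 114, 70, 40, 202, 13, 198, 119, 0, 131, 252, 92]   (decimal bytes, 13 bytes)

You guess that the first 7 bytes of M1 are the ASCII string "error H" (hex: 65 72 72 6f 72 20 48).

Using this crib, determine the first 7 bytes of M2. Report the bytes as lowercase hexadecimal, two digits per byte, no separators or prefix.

f656c90e33e27d

First, c1 ⊕ c2 = (M1 ⊕ K) ⊕ (M2 ⊕ K) = M1 ⊕ M2, so the key drops out. Then M2 = (M1 ⊕ M2) ⊕ M1 over the first 7 bytes.
byte 0: (50 ^ c3) ^ 65 = 93 ^ 65 = f6
byte 1: (e0 ^ c4) ^ 72 = 24 ^ 72 = 56
byte 2: (c9 ^ 72) ^ 72 = bb ^ 72 = c9
byte 3: (27 ^ 46) ^ 6f = 61 ^ 6f = 0e
byte 4: (69 ^ 28) ^ 72 = 41 ^ 72 = 33
byte 5: (08 ^ ca) ^ 20 = c2 ^ 20 = e2
byte 6: (38 ^ 0d) ^ 48 = 35 ^ 48 = 7d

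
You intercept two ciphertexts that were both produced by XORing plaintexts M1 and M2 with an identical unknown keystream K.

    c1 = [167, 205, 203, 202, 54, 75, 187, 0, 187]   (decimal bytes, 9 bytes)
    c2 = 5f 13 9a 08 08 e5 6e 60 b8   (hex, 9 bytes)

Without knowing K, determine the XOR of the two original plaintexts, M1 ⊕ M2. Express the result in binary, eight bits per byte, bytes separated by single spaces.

11111000 11011110 01010001 11000010 00111110 10101110 11010101 01100000 00000011

c1 ⊕ c2 = (M1 ⊕ K) ⊕ (M2 ⊕ K) = M1 ⊕ M2 — the shared key cancels under XOR.
a7 ⊕ 5f = f8
cd ⊕ 13 = de
cb ⊕ 9a = 51
ca ⊕ 08 = c2
36 ⊕ 08 = 3e
4b ⊕ e5 = ae
bb ⊕ 6e = d5
00 ⊕ 60 = 60
bb ⊕ b8 = 03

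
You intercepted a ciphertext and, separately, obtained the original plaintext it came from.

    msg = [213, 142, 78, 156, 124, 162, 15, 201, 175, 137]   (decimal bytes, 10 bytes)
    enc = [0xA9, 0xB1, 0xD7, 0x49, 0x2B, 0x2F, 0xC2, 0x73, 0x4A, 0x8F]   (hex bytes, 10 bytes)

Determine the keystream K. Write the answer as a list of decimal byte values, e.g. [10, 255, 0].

Since enc = msg ⊕ K, XORing both sides with msg gives K = msg ⊕ enc.
byte 0: 11010101 XOR 10101001 = 01111100
byte 1: 10001110 XOR 10110001 = 00111111
byte 2: 01001110 XOR 11010111 = 10011001
byte 3: 10011100 XOR 01001001 = 11010101
byte 4: 01111100 XOR 00101011 = 01010111
byte 5: 10100010 XOR 00101111 = 10001101
byte 6: 00001111 XOR 11000010 = 11001101
byte 7: 11001001 XOR 01110011 = 10111010
byte 8: 10101111 XOR 01001010 = 11100101
byte 9: 10001001 XOR 10001111 = 00000110

[124, 63, 153, 213, 87, 141, 205, 186, 229, 6]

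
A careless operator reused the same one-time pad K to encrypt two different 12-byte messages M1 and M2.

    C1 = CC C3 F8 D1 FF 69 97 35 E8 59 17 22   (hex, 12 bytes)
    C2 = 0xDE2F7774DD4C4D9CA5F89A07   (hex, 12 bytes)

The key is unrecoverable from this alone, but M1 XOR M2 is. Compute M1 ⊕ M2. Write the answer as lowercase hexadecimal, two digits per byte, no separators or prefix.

C1 ⊕ C2 = (M1 ⊕ K) ⊕ (M2 ⊕ K) = M1 ⊕ M2 — the shared key cancels under XOR.
cc ⊕ de = 12
c3 ⊕ 2f = ec
f8 ⊕ 77 = 8f
d1 ⊕ 74 = a5
ff ⊕ dd = 22
69 ⊕ 4c = 25
97 ⊕ 4d = da
35 ⊕ 9c = a9
e8 ⊕ a5 = 4d
59 ⊕ f8 = a1
17 ⊕ 9a = 8d
22 ⊕ 07 = 25

12ec8fa52225daa94da18d25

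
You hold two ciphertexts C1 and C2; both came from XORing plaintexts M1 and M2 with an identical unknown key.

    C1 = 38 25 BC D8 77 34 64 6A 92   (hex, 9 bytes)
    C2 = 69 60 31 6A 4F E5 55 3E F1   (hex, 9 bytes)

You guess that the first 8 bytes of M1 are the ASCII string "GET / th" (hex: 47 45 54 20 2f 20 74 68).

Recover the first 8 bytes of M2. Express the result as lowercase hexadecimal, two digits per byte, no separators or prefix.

1600d99217f1453c

First, C1 ⊕ C2 = (M1 ⊕ K) ⊕ (M2 ⊕ K) = M1 ⊕ M2, so the key drops out. Then M2 = (M1 ⊕ M2) ⊕ M1 over the first 8 bytes.
byte 0: (38 ^ 69) ^ 47 = 51 ^ 47 = 16
byte 1: (25 ^ 60) ^ 45 = 45 ^ 45 = 00
byte 2: (bc ^ 31) ^ 54 = 8d ^ 54 = d9
byte 3: (d8 ^ 6a) ^ 20 = b2 ^ 20 = 92
byte 4: (77 ^ 4f) ^ 2f = 38 ^ 2f = 17
byte 5: (34 ^ e5) ^ 20 = d1 ^ 20 = f1
byte 6: (64 ^ 55) ^ 74 = 31 ^ 74 = 45
byte 7: (6a ^ 3e) ^ 68 = 54 ^ 68 = 3c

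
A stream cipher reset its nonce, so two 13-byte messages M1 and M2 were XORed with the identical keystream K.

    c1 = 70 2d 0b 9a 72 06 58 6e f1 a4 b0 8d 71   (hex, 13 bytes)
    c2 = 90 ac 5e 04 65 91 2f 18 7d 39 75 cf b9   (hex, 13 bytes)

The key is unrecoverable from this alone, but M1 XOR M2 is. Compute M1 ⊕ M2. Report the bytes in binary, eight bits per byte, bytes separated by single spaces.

c1 ⊕ c2 = (M1 ⊕ K) ⊕ (M2 ⊕ K) = M1 ⊕ M2 — the shared key cancels under XOR.
70 xor 90 = e0
2d xor ac = 81
0b xor 5e = 55
9a xor 04 = 9e
72 xor 65 = 17
06 xor 91 = 97
58 xor 2f = 77
6e xor 18 = 76
f1 xor 7d = 8c
a4 xor 39 = 9d
b0 xor 75 = c5
8d xor cf = 42
71 xor b9 = c8

11100000 10000001 01010101 10011110 00010111 10010111 01110111 01110110 10001100 10011101 11000101 01000010 11001000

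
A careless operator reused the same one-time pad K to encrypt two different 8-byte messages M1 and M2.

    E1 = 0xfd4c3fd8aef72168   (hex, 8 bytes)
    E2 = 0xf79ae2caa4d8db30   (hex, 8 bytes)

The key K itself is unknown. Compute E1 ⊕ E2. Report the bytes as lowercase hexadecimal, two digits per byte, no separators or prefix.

E1 ⊕ E2 = (M1 ⊕ K) ⊕ (M2 ⊕ K) = M1 ⊕ M2 — the shared key cancels under XOR.
fd ⊕ f7 = 0a
4c ⊕ 9a = d6
3f ⊕ e2 = dd
d8 ⊕ ca = 12
ae ⊕ a4 = 0a
f7 ⊕ d8 = 2f
21 ⊕ db = fa
68 ⊕ 30 = 58

0ad6dd120a2ffa58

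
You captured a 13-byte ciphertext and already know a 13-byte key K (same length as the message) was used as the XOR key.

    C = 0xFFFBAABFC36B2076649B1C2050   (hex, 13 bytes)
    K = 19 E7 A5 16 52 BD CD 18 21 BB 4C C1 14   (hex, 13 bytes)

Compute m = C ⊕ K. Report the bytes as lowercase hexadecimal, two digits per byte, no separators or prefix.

XOR is its own inverse, so applying the key byte-wise gives the result directly.
11111111 xor 00011001 = 11100110
11111011 xor 11100111 = 00011100
10101010 xor 10100101 = 00001111
10111111 xor 00010110 = 10101001
11000011 xor 01010010 = 10010001
01101011 xor 10111101 = 11010110
00100000 xor 11001101 = 11101101
01110110 xor 00011000 = 01101110
01100100 xor 00100001 = 01000101
10011011 xor 10111011 = 00100000
00011100 xor 01001100 = 01010000
00100000 xor 11000001 = 11100001
01010000 xor 00010100 = 01000100

e61c0fa991d6ed6e452050e144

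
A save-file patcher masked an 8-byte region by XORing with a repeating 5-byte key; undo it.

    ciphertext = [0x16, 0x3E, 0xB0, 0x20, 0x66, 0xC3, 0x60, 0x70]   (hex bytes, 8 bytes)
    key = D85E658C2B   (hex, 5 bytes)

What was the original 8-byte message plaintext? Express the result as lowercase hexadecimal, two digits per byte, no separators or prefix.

ce60d5ac4d1b3e15

The 5-byte key repeats, so the effective keystream is d8 5e 65 8c 2b d8 5e 65.
byte 0:  22 xor 216 = 206
byte 1:  62 xor  94 =  96
byte 2: 176 xor 101 = 213
byte 3:  32 xor 140 = 172
byte 4: 102 xor  43 =  77
byte 5: 195 xor 216 =  27
byte 6:  96 xor  94 =  62
byte 7: 112 xor 101 =  21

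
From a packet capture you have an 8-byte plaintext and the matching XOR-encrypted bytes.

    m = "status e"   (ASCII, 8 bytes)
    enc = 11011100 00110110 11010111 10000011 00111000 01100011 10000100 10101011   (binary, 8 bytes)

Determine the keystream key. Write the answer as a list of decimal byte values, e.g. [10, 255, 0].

[175, 66, 182, 247, 77, 16, 164, 206]

Since enc = m ⊕ key, XORing both sides with m gives key = m ⊕ enc.
byte 0: 73 XOR dc = af
byte 1: 74 XOR 36 = 42
byte 2: 61 XOR d7 = b6
byte 3: 74 XOR 83 = f7
byte 4: 75 XOR 38 = 4d
byte 5: 73 XOR 63 = 10
byte 6: 20 XOR 84 = a4
byte 7: 65 XOR ab = ce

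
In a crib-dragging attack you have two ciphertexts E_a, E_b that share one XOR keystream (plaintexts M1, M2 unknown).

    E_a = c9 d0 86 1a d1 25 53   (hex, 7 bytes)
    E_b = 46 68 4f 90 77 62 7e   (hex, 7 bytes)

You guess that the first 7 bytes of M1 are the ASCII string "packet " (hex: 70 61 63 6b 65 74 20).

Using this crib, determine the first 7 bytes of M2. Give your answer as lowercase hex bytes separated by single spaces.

First, E_a ⊕ E_b = (M1 ⊕ K) ⊕ (M2 ⊕ K) = M1 ⊕ M2, so the key drops out. Then M2 = (M1 ⊕ M2) ⊕ M1 over the first 7 bytes.
byte 0: (c9 ⊕ 46) ⊕ 70 = 8f ⊕ 70 = ff
byte 1: (d0 ⊕ 68) ⊕ 61 = b8 ⊕ 61 = d9
byte 2: (86 ⊕ 4f) ⊕ 63 = c9 ⊕ 63 = aa
byte 3: (1a ⊕ 90) ⊕ 6b = 8a ⊕ 6b = e1
byte 4: (d1 ⊕ 77) ⊕ 65 = a6 ⊕ 65 = c3
byte 5: (25 ⊕ 62) ⊕ 74 = 47 ⊕ 74 = 33
byte 6: (53 ⊕ 7e) ⊕ 20 = 2d ⊕ 20 = 0d

ff d9 aa e1 c3 33 0d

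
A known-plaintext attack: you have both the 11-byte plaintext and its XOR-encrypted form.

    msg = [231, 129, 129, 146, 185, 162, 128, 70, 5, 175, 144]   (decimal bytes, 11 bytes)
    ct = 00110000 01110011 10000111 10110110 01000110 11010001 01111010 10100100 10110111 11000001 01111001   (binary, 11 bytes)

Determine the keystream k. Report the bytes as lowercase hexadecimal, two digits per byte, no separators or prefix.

Since ct = msg ⊕ k, XORing both sides with msg gives k = msg ⊕ ct.
231 ⊕  48 = 215
129 ⊕ 115 = 242
129 ⊕ 135 =   6
146 ⊕ 182 =  36
185 ⊕  70 = 255
162 ⊕ 209 = 115
128 ⊕ 122 = 250
 70 ⊕ 164 = 226
  5 ⊕ 183 = 178
175 ⊕ 193 = 110
144 ⊕ 121 = 233

d7f20624ff73fae2b26ee9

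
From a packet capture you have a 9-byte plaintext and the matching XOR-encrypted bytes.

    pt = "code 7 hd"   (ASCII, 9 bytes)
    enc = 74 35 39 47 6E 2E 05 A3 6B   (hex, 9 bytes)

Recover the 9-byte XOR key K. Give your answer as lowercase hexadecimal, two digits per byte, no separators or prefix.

175a5d224e1925cb0f

Since enc = pt ⊕ K, XORing both sides with pt gives K = pt ⊕ enc.
63 XOR 74 = 17
6f XOR 35 = 5a
64 XOR 39 = 5d
65 XOR 47 = 22
20 XOR 6e = 4e
37 XOR 2e = 19
20 XOR 05 = 25
68 XOR a3 = cb
64 XOR 6b = 0f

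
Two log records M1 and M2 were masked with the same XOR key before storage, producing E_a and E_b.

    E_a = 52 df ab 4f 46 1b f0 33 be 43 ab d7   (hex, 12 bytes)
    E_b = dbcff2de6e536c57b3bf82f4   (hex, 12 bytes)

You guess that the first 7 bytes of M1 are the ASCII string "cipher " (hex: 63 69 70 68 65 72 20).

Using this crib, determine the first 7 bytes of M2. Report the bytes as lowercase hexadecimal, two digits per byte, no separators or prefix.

First, E_a ⊕ E_b = (M1 ⊕ K) ⊕ (M2 ⊕ K) = M1 ⊕ M2, so the key drops out. Then M2 = (M1 ⊕ M2) ⊕ M1 over the first 7 bytes.
byte 0: (52 ⊕ db) ⊕ 63 = 89 ⊕ 63 = ea
byte 1: (df ⊕ cf) ⊕ 69 = 10 ⊕ 69 = 79
byte 2: (ab ⊕ f2) ⊕ 70 = 59 ⊕ 70 = 29
byte 3: (4f ⊕ de) ⊕ 68 = 91 ⊕ 68 = f9
byte 4: (46 ⊕ 6e) ⊕ 65 = 28 ⊕ 65 = 4d
byte 5: (1b ⊕ 53) ⊕ 72 = 48 ⊕ 72 = 3a
byte 6: (f0 ⊕ 6c) ⊕ 20 = 9c ⊕ 20 = bc

ea7929f94d3abc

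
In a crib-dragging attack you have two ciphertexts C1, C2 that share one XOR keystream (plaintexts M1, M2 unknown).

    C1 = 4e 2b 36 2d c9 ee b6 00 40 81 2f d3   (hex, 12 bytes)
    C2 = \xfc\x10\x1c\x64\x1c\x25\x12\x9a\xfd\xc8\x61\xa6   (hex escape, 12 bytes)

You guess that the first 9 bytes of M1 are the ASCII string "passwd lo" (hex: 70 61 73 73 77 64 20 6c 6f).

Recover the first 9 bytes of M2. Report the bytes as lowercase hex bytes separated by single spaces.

First, C1 ⊕ C2 = (M1 ⊕ K) ⊕ (M2 ⊕ K) = M1 ⊕ M2, so the key drops out. Then M2 = (M1 ⊕ M2) ⊕ M1 over the first 9 bytes.
byte 0: (4e XOR fc) XOR 70 = b2 XOR 70 = c2
byte 1: (2b XOR 10) XOR 61 = 3b XOR 61 = 5a
byte 2: (36 XOR 1c) XOR 73 = 2a XOR 73 = 59
byte 3: (2d XOR 64) XOR 73 = 49 XOR 73 = 3a
byte 4: (c9 XOR 1c) XOR 77 = d5 XOR 77 = a2
byte 5: (ee XOR 25) XOR 64 = cb XOR 64 = af
byte 6: (b6 XOR 12) XOR 20 = a4 XOR 20 = 84
byte 7: (00 XOR 9a) XOR 6c = 9a XOR 6c = f6
byte 8: (40 XOR fd) XOR 6f = bd XOR 6f = d2

c2 5a 59 3a a2 af 84 f6 d2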